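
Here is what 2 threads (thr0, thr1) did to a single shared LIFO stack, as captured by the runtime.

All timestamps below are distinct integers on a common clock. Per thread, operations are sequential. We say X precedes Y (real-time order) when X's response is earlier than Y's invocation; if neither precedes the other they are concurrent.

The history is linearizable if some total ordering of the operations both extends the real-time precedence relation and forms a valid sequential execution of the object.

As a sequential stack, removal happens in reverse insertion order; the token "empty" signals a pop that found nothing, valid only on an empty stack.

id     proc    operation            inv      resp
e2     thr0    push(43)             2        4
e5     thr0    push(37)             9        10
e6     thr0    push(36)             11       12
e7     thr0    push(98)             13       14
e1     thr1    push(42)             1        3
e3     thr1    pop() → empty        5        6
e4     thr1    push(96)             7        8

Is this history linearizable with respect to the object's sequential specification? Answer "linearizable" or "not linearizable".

cut after 5 events: linearizable; cut after 6 events (e3 responds, time 6): not linearizable
all 2 real-time-respecting orders fail — 3 completed LIFO stack operations, no legal replay
for example e1, e2, e3 fails at step 3: e3 pop() → empty is not legal there
for example e2, e1, e3 fails at step 3: e3 pop() → empty is not legal there

not linearizable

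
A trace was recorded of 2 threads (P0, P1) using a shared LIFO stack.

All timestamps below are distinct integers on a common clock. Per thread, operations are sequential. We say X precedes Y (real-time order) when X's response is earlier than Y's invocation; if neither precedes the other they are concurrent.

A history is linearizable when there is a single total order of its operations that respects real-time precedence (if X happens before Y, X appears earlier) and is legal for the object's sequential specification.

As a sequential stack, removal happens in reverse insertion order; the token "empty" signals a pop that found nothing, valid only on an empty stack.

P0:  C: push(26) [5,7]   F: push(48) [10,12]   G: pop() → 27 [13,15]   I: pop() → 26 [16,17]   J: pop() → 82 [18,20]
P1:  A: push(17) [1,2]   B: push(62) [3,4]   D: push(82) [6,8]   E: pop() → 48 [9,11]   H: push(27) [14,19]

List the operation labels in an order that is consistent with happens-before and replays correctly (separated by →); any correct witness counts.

after step 1 (A push(17)): stack <17>
after step 2 (B push(62)): stack <17,62>
after step 3 (D push(82)): stack <17,62,82>
after step 4 (C push(26)): stack <17,62,82,26>
after step 5 (F push(48)): stack <17,62,82,26,48>
after step 6 (E pop() → 48): stack <17,62,82,26>
after step 7 (H push(27)): stack <17,62,82,26,27>
after step 8 (G pop() → 27): stack <17,62,82,26>
after step 9 (I pop() → 26): stack <17,62,82>
after step 10 (J pop() → 82): stack <17,62>

A → B → D → C → F → E → H → G → I → J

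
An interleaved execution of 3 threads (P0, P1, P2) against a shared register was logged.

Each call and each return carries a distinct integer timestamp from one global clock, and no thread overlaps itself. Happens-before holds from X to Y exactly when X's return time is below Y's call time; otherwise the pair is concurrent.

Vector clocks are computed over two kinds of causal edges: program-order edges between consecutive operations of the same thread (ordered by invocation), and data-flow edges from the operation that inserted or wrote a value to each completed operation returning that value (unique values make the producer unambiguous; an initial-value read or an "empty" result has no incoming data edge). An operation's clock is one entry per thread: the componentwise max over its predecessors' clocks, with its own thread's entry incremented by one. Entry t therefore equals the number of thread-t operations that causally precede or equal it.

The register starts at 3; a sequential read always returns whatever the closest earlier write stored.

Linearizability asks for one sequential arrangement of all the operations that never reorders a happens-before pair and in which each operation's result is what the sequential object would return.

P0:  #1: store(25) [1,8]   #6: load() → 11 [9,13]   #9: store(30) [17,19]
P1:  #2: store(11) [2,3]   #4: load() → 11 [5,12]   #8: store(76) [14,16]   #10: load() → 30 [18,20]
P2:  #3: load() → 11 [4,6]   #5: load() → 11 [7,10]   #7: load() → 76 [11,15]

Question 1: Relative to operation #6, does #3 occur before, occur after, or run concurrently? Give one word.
Answer: before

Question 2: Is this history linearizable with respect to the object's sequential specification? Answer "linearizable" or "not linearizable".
one valid linearization: #1, #2, #3, #4, #5, #6, #8, #7, #9, #10
1. #1 store(25), leaving value 25
2. #2 store(11), leaving value 11
3. #3 load() → 11, leaving value 11
4. #4 load() → 11, leaving value 11
5. #5 load() → 11, leaving value 11
6. #6 load() → 11, leaving value 11
7. #8 store(76), leaving value 76
8. #7 load() → 76, leaving value 76
9. #9 store(30), leaving value 30
10. #10 load() → 30, leaving value 30

linearizable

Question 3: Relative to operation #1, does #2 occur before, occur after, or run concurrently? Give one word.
Answer: concurrent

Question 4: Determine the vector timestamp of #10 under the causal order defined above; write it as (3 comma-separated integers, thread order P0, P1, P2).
Answer: (3, 4, 0)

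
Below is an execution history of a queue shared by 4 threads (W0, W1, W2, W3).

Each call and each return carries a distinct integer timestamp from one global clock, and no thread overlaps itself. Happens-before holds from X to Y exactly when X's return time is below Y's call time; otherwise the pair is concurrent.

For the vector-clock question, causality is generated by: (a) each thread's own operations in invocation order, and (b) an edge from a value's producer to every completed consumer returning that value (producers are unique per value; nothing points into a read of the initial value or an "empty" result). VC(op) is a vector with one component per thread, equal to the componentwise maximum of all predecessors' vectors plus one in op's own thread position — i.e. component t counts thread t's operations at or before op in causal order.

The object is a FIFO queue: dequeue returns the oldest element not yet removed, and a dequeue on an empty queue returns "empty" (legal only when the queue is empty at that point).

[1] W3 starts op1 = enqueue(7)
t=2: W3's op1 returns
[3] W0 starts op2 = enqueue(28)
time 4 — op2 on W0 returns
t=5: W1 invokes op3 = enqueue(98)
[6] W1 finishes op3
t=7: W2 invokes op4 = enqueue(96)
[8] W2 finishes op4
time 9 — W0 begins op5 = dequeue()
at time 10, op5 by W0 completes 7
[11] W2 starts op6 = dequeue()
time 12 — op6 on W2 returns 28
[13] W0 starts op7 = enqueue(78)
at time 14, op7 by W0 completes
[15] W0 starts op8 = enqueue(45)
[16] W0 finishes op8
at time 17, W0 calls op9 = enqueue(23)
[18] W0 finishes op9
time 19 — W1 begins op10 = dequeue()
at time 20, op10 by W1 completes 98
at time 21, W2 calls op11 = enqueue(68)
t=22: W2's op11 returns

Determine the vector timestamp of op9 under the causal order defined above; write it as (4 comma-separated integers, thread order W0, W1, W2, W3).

op1, invoked 1, has no incoming edges; only W3's bump applies → (0, 0, 0, 1)
op4, invoked 7, has no incoming edges; only W2's bump applies → (0, 0, 1, 0)
op3, invoked 5, has no incoming edges; only W1's bump applies → (0, 1, 0, 0)
op2, invoked 3, has no incoming edges; only W0's bump applies → (1, 0, 0, 0)
op10 (invocation 19): componentwise max over VC(op3)=(0, 1, 0, 0), +1 at W1, giving (0, 2, 0, 0)
op6 (invocation 11): componentwise max over VC(op2)=(1, 0, 0, 0), VC(op4)=(0, 0, 1, 0), +1 at W2, giving (1, 0, 2, 0)
op5 (invocation 9): componentwise max over VC(op1)=(0, 0, 0, 1), VC(op2)=(1, 0, 0, 0), +1 at W0, giving (2, 0, 0, 1)
op11 (invocation 21): componentwise max over VC(op6)=(1, 0, 2, 0), +1 at W2, giving (1, 0, 3, 0)
op7 (invocation 13): componentwise max over VC(op5)=(2, 0, 0, 1), +1 at W0, giving (3, 0, 0, 1)
op8 (invocation 15): componentwise max over VC(op7)=(3, 0, 0, 1), +1 at W0, giving (4, 0, 0, 1)
op9 (invocation 17): componentwise max over VC(op8)=(4, 0, 0, 1), +1 at W0, giving (5, 0, 0, 1)
target: VC(op9) = (5, 0, 0, 1)

(5, 0, 0, 1)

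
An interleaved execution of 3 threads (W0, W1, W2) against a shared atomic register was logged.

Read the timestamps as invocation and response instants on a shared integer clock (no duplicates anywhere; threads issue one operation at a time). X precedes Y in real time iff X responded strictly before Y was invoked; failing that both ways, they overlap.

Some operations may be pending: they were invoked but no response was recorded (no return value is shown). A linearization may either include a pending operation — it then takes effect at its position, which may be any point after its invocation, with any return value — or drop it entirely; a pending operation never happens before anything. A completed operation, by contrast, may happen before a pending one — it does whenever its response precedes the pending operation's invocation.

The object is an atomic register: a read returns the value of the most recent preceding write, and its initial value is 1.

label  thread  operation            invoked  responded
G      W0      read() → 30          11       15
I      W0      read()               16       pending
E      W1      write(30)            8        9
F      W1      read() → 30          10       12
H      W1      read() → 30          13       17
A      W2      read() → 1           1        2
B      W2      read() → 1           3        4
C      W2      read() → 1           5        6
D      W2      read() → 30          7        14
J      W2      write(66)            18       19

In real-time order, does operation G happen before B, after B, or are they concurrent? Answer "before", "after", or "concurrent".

after

G spans [11,15], B spans [3,4]
resp(B)=4 < inv(G)=11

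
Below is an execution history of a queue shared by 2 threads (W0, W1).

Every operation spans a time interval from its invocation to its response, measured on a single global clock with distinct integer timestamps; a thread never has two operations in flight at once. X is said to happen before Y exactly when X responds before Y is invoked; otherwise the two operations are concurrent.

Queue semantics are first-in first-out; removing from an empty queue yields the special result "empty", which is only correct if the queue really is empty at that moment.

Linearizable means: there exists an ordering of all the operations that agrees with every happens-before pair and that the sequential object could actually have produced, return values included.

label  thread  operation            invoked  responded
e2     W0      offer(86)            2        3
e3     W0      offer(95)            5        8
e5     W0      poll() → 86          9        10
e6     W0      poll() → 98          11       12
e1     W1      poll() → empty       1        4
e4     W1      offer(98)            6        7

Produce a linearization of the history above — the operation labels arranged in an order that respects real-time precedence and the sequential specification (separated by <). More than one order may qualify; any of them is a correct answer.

e1 < e2 < e4 < e3 < e5 < e6

after step 1 (e1 poll() → empty): queue <>
after step 2 (e2 offer(86)): queue <86>
after step 3 (e4 offer(98)): queue <86,98>
after step 4 (e3 offer(95)): queue <86,98,95>
after step 5 (e5 poll() → 86): queue <98,95>
after step 6 (e6 poll() → 98): queue <95>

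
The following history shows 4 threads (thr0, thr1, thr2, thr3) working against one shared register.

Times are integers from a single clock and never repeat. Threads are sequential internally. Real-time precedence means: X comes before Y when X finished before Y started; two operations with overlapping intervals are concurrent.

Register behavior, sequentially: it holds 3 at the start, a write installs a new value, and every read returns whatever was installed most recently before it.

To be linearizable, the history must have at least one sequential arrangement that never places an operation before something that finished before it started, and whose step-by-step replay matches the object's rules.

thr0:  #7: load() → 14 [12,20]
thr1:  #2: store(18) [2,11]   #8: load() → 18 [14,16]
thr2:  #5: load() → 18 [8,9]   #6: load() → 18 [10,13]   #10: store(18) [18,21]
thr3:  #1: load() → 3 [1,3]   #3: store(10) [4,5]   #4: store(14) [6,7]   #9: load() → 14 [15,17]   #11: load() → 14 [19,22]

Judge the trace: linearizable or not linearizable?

through event 16 a valid linearization exists; event 17 (#9 responding at time 17) ends that
real-time-consistent orders of the 8 completed operations: 12 — all fail the register replay
no escape via the 1 pending operation (#7): every completion choice fails
sample order #1, #2, #3, #4, #5, #6, #8, #9 (pending dropped) stalls at step 5 — #5 load() → 18 has no legal effect
sample order #1, #2, #3, #4, #5, #6, #9, #8 (pending dropped) stalls at step 5 — #5 load() → 18 has no legal effect

not linearizable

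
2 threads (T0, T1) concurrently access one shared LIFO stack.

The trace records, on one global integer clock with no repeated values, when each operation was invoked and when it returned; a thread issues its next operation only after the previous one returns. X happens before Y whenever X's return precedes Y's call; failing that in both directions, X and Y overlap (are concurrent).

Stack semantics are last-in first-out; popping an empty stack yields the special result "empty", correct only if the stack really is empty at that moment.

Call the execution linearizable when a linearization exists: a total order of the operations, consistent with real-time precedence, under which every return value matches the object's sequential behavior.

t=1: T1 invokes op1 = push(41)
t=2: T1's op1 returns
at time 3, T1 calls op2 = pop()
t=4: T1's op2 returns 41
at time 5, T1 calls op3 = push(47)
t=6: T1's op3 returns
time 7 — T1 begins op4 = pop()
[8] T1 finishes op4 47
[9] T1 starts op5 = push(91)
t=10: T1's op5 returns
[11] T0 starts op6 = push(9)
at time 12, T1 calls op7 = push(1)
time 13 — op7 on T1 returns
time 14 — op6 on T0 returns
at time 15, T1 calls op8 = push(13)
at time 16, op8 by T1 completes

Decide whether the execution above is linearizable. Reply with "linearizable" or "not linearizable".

linearizable

a witness: op1, op2, op3, op4, op5, op6, op7, op8
after step 1 (op1 push(41)): stack <41>
after step 2 (op2 pop() → 41): stack <>
after step 3 (op3 push(47)): stack <47>
after step 4 (op4 pop() → 47): stack <>
after step 5 (op5 push(91)): stack <91>
after step 6 (op6 push(9)): stack <91,9>
after step 7 (op7 push(1)): stack <91,9,1>
after step 8 (op8 push(13)): stack <91,9,1,13>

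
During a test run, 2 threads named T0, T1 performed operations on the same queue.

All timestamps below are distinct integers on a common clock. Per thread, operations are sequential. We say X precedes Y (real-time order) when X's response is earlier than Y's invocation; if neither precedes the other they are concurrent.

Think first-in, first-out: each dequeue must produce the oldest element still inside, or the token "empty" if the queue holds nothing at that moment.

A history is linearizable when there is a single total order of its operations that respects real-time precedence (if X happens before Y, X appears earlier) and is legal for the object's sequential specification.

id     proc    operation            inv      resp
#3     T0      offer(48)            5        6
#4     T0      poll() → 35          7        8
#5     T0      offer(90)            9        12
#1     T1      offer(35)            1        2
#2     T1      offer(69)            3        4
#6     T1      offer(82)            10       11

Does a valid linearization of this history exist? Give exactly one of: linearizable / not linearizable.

linearizable

witness order: #1, #2, #3, #4, #5, #6
after step 1 (#1 offer(35)): queue <35>
after step 2 (#2 offer(69)): queue <35,69>
after step 3 (#3 offer(48)): queue <35,69,48>
after step 4 (#4 poll() → 35): queue <69,48>
after step 5 (#5 offer(90)): queue <69,48,90>
after step 6 (#6 offer(82)): queue <69,48,90,82>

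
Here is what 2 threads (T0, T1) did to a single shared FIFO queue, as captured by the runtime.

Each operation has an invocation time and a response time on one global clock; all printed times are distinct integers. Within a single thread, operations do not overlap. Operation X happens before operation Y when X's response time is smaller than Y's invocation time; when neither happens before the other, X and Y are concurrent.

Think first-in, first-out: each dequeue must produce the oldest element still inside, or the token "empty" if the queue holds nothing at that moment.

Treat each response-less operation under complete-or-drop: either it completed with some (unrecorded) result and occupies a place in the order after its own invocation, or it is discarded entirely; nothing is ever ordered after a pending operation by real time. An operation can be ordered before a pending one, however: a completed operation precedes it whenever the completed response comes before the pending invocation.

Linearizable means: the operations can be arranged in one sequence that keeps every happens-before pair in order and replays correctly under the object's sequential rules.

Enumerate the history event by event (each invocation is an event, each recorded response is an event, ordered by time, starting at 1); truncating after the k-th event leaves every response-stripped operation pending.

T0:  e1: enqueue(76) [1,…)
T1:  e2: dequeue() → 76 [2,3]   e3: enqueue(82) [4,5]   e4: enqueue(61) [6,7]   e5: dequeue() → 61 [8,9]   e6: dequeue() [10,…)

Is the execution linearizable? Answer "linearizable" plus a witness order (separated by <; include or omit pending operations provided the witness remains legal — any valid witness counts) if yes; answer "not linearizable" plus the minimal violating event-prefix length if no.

not linearizable — minimal violating prefix: 9 events

already the first 9 events (up to e5's response at time 9) admit no linearization; the first 8 still do
a single order respects real time; the 4 completed FIFO queue operations fail replay along it
completion choices over the 1 pending operation (e1) were checked; none helps
sample order e2, e3, e4, e5 (pending dropped) stalls at step 1 — e2 dequeue() → 76 has no legal effect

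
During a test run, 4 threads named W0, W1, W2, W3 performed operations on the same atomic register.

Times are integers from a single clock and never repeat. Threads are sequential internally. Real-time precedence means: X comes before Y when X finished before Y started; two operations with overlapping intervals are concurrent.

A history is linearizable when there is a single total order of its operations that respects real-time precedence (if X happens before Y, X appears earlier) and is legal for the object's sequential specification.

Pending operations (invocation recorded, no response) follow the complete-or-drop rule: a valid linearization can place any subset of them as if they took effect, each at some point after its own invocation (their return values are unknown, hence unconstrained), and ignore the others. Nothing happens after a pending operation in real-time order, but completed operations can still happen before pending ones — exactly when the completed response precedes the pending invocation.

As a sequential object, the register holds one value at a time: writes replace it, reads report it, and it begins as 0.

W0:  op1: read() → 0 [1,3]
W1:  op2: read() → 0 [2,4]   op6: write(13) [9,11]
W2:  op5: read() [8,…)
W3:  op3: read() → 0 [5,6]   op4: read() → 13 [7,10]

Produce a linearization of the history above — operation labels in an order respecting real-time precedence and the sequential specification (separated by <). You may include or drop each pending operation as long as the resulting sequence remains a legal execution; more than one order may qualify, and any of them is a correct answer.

op1 < op2 < op3 < op5 < op6 < op4

step 1: op1 read() → 0 — value 0
step 2: op2 read() → 0 — value 0
step 3: op3 read() → 0 — value 0
step 4: op5 read() (pending, included) — value 0
step 5: op6 write(13) — value 13
step 6: op4 read() → 13 — value 13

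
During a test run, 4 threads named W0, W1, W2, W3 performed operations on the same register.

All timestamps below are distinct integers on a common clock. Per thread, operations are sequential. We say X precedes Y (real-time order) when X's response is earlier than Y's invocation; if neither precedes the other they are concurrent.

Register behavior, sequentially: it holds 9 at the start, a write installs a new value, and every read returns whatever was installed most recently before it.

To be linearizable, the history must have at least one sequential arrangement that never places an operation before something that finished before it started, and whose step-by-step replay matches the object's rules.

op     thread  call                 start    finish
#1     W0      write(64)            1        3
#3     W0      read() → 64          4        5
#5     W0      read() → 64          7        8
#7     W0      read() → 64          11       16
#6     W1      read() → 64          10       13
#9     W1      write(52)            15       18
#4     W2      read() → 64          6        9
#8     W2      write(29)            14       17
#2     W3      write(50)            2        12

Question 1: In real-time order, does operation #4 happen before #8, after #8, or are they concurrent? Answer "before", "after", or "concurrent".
#4 spans [6,9], #8 spans [14,17]
resp(#4)=9 < inv(#8)=14

before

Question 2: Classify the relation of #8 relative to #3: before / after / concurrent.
#8 spans [14,17], #3 spans [4,5]
resp(#3)=5 < inv(#8)=14

after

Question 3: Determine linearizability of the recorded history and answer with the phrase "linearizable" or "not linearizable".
one valid linearization: #1, #3, #4, #5, #6, #7, #2, #8, #9
1. #1 write(64), leaving value 64
2. #3 read() → 64, leaving value 64
3. #4 read() → 64, leaving value 64
4. #5 read() → 64, leaving value 64
5. #6 read() → 64, leaving value 64
6. #7 read() → 64, leaving value 64
7. #2 write(50), leaving value 50
8. #8 write(29), leaving value 29
9. #9 write(52), leaving value 52

linearizable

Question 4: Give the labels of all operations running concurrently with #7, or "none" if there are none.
overlap test against #7 [11,16]: concurrent iff the interval meets 11..16
#1 [1,3]: before
#2 [2,12]: concurrent
#3 [4,5]: before
#4 [6,9]: before
#5 [7,8]: before
#6 [10,13]: concurrent
#8 [14,17]: concurrent
#9 [15,18]: concurrent

#2, #6, #8, #9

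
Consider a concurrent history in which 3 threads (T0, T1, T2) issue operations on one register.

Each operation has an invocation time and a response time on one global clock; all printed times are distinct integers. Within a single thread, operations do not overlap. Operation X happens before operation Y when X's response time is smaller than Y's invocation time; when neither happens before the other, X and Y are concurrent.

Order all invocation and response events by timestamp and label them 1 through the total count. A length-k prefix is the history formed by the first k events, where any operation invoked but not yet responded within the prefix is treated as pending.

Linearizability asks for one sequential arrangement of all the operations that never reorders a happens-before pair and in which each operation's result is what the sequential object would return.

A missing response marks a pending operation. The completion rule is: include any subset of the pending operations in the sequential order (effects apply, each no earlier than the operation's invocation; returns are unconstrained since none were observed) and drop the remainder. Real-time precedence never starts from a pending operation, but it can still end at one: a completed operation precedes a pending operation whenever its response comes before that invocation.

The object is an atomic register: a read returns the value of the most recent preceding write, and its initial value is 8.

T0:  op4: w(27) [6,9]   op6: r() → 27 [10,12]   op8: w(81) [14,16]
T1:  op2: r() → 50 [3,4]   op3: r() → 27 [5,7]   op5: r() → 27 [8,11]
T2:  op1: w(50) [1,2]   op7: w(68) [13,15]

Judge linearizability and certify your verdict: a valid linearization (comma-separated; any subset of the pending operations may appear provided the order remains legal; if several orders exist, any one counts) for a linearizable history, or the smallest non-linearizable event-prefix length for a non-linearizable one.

1. op1 w(50), leaving value 50
2. op2 r() → 50, leaving value 50
3. op4 w(27), leaving value 27
4. op3 r() → 27, leaving value 27
5. op5 r() → 27, leaving value 27
6. op6 r() → 27, leaving value 27
7. op7 w(68), leaving value 68
8. op8 w(81), leaving value 81

linearizable — witness: op1, op2, op4, op3, op5, op6, op7, op8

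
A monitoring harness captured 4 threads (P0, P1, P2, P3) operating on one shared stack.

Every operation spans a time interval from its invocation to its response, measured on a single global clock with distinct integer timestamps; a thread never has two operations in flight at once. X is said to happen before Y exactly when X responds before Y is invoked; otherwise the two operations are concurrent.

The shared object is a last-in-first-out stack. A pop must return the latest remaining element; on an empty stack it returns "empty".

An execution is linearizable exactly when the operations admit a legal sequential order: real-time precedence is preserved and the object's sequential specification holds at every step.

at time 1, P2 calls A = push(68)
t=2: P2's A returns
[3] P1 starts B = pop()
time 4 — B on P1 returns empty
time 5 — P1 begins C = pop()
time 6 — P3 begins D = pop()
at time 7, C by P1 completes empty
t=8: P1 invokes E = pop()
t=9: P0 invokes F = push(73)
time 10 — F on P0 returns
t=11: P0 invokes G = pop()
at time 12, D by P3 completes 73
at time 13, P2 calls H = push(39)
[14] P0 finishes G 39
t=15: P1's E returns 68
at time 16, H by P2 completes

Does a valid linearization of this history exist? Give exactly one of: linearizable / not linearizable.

not linearizable

prefix check: 1..3 passes, 1..4 fails once B's time-4 response joins
one real-time candidate order over the 2 completed operations — the stack replay rejects it
sample order A, B stalls at step 2 — B pop() → empty has no legal effect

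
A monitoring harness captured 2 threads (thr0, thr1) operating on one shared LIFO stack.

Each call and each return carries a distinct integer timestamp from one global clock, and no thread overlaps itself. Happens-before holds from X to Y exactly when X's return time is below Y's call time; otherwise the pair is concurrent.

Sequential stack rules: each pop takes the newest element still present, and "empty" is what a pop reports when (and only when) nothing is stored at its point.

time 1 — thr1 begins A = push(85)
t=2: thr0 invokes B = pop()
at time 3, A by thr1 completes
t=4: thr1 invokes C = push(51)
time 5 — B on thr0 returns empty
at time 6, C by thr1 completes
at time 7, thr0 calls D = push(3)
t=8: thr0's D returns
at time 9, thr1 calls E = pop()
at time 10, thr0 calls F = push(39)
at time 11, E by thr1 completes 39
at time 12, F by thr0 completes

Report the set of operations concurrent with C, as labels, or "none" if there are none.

concurrent with C ([4,6]): every op whose interval crosses 4..6
A [1,3]: before
B [2,5]: concurrent
D [7,8]: after
E [9,11]: after
F [10,12]: after

B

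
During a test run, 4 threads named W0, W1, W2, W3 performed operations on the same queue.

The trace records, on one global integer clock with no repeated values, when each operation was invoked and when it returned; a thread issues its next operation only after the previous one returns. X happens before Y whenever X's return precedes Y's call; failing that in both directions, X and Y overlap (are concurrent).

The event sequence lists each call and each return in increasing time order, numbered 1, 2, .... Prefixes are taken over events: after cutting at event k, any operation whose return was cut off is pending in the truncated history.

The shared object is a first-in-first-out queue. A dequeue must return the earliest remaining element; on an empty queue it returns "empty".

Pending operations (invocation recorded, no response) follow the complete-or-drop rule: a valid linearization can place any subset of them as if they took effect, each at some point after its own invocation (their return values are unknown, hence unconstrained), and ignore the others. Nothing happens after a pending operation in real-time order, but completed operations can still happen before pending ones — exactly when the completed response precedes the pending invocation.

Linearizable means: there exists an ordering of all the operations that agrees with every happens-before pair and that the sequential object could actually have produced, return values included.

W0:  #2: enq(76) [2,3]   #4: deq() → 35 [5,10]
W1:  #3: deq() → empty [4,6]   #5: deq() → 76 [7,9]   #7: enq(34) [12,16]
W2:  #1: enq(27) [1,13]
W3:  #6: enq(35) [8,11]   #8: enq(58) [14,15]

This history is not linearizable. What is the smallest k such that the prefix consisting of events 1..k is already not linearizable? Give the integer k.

one valid order for events 1..8 is #2, #4, #3:
after step 1 (#2 enq(76)): queue <76>
after step 2 (#4 deq() (pending, included)): queue <>
after step 3 (#3 deq() → empty): queue <>
event 9 — #5's response, time 9 — after it, nothing linearizes
completion choices over the 3 pending operations (#1, #4, #6) were checked; none helps
sample order #2, #3, #5 (pending dropped) stalls at step 2 — #3 deq() → empty has no legal effect

9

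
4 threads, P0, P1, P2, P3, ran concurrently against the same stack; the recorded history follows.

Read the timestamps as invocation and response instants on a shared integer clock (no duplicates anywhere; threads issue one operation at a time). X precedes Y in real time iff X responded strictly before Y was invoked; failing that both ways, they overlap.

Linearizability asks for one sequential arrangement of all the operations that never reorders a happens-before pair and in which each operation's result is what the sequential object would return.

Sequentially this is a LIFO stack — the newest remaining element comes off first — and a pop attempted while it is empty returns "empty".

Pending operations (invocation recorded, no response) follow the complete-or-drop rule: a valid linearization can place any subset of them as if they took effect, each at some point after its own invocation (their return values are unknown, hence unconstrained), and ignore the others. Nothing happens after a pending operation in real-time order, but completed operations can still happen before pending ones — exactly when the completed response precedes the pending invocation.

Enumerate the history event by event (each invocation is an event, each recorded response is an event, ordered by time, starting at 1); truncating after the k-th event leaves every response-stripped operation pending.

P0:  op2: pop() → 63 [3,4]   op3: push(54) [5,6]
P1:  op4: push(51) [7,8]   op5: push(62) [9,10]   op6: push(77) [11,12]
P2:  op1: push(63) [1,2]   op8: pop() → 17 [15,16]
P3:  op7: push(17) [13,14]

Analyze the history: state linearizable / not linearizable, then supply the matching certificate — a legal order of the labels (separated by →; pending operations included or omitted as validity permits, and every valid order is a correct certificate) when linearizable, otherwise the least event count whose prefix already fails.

step 1: op1 push(63) — stack <63>
step 2: op2 pop() → 63 — stack <>
step 3: op3 push(54) — stack <54>
step 4: op4 push(51) — stack <54,51>
step 5: op5 push(62) — stack <54,51,62>
step 6: op6 push(77) — stack <54,51,62,77>
step 7: op7 push(17) — stack <54,51,62,77,17>
step 8: op8 pop() → 17 — stack <54,51,62,77>

linearizable — witness: op1 → op2 → op3 → op4 → op5 → op6 → op7 → op8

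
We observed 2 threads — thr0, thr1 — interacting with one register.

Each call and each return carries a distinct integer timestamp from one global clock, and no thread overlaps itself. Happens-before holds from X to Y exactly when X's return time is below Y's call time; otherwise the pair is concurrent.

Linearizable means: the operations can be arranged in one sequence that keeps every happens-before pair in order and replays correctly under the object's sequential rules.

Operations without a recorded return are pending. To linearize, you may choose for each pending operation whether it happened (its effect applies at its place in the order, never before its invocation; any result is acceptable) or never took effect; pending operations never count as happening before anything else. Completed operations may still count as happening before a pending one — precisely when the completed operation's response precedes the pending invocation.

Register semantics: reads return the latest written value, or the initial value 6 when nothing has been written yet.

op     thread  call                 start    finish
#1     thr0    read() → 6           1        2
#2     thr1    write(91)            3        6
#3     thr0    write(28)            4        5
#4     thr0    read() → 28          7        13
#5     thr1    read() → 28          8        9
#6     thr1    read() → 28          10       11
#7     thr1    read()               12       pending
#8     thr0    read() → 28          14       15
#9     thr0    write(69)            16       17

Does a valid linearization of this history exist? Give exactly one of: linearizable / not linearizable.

a witness: #1, #2, #3, #4, #5, #6, #7, #8, #9
step 1: #1 read() → 6 — value 6
step 2: #2 write(91) — value 91
step 3: #3 write(28) — value 28
step 4: #4 read() → 28 — value 28
step 5: #5 read() → 28 — value 28
step 6: #6 read() → 28 — value 28
step 7: #7 read() (pending, included) — value 28
step 8: #8 read() → 28 — value 28
step 9: #9 write(69) — value 69

linearizable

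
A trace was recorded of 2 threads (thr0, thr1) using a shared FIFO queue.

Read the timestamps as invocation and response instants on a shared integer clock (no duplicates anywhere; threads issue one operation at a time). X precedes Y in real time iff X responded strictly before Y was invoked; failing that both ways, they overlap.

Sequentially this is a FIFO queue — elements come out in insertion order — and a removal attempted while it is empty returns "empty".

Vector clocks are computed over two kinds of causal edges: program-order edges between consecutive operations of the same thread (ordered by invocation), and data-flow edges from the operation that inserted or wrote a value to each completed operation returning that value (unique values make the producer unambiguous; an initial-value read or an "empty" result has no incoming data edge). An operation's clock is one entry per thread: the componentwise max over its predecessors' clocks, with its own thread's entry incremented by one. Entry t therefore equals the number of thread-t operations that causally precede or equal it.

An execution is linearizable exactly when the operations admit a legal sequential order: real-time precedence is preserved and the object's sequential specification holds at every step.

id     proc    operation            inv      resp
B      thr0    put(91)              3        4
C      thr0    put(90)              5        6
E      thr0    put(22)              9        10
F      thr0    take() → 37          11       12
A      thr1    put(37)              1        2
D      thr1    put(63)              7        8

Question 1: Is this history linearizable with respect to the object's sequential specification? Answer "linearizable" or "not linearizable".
linearizable

one valid linearization: A, B, C, D, E, F
step 1: A put(37) — queue <37>
step 2: B put(91) — queue <37,91>
step 3: C put(90) — queue <37,91,90>
step 4: D put(63) — queue <37,91,90,63>
step 5: E put(22) — queue <37,91,90,63,22>
step 6: F take() → 37 — queue <91,90,63,22>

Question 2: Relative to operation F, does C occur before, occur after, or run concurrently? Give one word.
before

C spans [5,6], F spans [11,12]
resp(C)=6 < inv(F)=11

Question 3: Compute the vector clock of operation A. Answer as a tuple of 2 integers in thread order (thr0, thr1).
(0, 1)

no predecessors for A (invoked 1): thr1 increments from zero → (0, 1)
no predecessors for B (invoked 3): thr0 increments from zero → (1, 0)
merge at D (invoked 7): VC(A)=(0, 1), own-thread bump on thr1 → (0, 2)
merge at C (invoked 5): VC(B)=(1, 0), own-thread bump on thr0 → (2, 0)
merge at E (invoked 9): VC(C)=(2, 0), own-thread bump on thr0 → (3, 0)
merge at F (invoked 11): VC(A)=(0, 1), VC(E)=(3, 0), own-thread bump on thr0 → (4, 1)
target: VC(A) = (0, 1)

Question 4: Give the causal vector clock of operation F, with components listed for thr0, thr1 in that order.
(4, 1)

A, invoked 1, has no incoming edges; only thr1's bump applies → (0, 1)
B, invoked 3, has no incoming edges; only thr0's bump applies → (1, 0)
from VC(A)=(0, 1), D (invoked 7) maxes components and bumps thr1 → (0, 2)
from VC(B)=(1, 0), C (invoked 5) maxes components and bumps thr0 → (2, 0)
from VC(C)=(2, 0), E (invoked 9) maxes components and bumps thr0 → (3, 0)
from VC(A)=(0, 1), VC(E)=(3, 0), F (invoked 11) maxes components and bumps thr0 → (4, 1)
target: VC(F) = (4, 1)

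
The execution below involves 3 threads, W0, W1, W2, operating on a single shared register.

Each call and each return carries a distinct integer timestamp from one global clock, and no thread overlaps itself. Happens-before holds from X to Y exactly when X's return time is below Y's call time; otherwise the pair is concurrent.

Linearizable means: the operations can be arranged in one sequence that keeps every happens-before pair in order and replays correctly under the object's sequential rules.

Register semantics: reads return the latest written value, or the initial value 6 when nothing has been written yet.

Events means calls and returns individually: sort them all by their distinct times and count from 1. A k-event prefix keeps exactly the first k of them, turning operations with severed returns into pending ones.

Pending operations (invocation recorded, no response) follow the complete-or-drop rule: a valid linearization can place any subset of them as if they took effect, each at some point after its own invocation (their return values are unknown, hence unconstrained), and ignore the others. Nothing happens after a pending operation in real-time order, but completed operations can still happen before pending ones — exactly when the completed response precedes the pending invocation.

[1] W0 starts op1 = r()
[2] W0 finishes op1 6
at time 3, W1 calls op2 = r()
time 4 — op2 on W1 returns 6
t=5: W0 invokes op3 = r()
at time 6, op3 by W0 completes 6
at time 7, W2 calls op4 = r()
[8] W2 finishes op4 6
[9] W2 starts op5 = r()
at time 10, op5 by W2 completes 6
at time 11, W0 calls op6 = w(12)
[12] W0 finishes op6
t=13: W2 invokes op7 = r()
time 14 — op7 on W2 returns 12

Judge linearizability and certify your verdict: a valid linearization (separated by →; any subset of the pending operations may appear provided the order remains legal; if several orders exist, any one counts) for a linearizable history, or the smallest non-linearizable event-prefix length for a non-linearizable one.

after step 1 (op1 r() → 6): value 6
after step 2 (op2 r() → 6): value 6
after step 3 (op3 r() → 6): value 6
after step 4 (op4 r() → 6): value 6
after step 5 (op5 r() → 6): value 6
after step 6 (op6 w(12)): value 12
after step 7 (op7 r() → 12): value 12

linearizable — witness: op1 → op2 → op3 → op4 → op5 → op6 → op7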